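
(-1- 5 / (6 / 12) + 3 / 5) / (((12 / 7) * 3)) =-91 / 45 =-2.02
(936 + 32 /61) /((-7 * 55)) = -57128 /23485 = -2.43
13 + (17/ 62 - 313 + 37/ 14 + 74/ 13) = -822013/ 2821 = -291.39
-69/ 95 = -0.73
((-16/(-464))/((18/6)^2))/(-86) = -0.00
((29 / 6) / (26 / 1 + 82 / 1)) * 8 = 29 / 81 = 0.36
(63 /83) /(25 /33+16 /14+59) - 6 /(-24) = 76616 /291911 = 0.26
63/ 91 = 0.69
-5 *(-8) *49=1960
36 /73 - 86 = -6242 /73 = -85.51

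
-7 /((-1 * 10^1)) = 7 /10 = 0.70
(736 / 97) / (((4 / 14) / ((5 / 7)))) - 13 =579 / 97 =5.97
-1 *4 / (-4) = 1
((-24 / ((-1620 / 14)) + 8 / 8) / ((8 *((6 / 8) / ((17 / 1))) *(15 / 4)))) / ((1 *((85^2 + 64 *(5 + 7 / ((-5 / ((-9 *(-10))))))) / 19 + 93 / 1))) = 52649 / 3790800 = 0.01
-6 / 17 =-0.35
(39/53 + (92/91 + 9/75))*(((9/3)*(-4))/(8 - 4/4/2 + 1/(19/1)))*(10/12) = -17107144/6921005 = -2.47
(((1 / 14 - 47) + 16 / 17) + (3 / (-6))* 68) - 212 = -69493 / 238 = -291.99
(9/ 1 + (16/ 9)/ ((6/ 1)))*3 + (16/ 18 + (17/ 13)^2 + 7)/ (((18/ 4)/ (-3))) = 98057/ 4563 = 21.49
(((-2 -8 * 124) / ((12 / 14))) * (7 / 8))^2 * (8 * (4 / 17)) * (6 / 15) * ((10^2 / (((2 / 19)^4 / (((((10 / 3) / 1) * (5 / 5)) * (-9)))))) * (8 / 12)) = -1932232354837225 / 153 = -12628969639458.99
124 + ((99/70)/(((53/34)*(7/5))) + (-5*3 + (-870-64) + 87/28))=-8531091/10388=-821.24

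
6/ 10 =3/ 5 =0.60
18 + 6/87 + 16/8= 582/29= 20.07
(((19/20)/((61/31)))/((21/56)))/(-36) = -589/16470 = -0.04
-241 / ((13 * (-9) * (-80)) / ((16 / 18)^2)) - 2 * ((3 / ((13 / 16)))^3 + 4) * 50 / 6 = -7252497916 / 8008065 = -905.65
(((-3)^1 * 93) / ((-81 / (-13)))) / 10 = -403 / 90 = -4.48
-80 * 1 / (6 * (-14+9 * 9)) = -40 / 201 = -0.20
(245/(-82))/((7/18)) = -315/41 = -7.68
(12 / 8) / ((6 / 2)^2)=1 / 6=0.17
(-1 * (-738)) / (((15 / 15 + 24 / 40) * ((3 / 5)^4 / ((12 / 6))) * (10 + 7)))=128125 / 306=418.71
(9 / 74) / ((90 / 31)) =31 / 740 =0.04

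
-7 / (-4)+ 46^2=8471 / 4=2117.75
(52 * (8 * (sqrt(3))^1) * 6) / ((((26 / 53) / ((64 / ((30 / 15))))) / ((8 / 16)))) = 81408 * sqrt(3) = 141002.79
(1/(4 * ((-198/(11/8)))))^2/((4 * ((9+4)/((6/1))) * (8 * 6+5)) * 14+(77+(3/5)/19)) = 95/205114318848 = 0.00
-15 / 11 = -1.36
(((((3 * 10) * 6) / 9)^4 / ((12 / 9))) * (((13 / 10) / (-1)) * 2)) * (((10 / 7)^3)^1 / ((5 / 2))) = -124800000 / 343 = -363848.40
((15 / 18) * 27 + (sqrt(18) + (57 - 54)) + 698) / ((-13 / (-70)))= 210 * sqrt(2) / 13 + 50645 / 13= 3918.61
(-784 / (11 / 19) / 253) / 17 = -14896 / 47311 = -0.31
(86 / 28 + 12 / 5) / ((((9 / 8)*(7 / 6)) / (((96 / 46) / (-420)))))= -12256 / 591675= -0.02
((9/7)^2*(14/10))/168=27/1960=0.01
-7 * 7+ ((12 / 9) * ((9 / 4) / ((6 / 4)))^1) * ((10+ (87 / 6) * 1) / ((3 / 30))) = 441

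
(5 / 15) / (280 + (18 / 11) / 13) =143 / 120174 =0.00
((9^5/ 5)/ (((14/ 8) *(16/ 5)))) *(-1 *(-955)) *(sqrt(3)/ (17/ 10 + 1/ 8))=563917950 *sqrt(3)/ 511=1911417.89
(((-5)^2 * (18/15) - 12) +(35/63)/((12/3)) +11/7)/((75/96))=39736/1575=25.23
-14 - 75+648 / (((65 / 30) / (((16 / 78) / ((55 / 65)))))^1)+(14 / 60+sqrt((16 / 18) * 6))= -69769 / 4290+4 * sqrt(3) / 3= -13.95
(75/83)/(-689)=-75/57187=-0.00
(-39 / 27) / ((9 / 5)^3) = -1625 / 6561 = -0.25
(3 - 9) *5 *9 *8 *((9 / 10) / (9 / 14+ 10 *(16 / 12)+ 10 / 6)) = -9072 / 73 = -124.27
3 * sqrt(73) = 25.63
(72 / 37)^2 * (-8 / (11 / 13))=-539136 / 15059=-35.80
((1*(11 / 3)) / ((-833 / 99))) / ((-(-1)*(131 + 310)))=-121 / 122451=-0.00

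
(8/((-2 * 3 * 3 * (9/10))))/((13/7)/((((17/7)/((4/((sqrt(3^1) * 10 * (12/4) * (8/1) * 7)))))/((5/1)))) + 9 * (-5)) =247520 * sqrt(3)/334477151037 + 135945600/12388042631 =0.01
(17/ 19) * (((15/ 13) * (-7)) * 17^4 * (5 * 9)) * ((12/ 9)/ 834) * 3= -4472549550/ 34333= -130269.70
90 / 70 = 9 / 7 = 1.29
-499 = -499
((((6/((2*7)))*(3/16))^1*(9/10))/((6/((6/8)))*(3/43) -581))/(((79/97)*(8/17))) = -5743467/17666978560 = -0.00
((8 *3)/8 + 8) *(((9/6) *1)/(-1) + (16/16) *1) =-11/2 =-5.50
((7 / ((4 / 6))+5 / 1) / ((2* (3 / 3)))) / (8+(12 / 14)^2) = 1519 / 1712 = 0.89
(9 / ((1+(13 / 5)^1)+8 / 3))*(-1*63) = -8505 / 94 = -90.48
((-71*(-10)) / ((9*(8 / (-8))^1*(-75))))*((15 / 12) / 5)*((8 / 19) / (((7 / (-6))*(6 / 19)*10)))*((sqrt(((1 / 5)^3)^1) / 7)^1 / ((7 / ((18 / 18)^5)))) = -142*sqrt(5) / 5788125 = -0.00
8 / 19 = 0.42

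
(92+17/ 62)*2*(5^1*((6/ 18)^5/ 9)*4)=38140/ 22599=1.69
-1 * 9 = -9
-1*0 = 0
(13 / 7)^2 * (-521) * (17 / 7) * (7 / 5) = -1496833 / 245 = -6109.52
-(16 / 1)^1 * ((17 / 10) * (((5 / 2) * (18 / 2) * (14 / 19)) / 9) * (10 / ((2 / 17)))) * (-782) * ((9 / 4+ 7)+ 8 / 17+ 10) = 1247907780 / 19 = 65679356.84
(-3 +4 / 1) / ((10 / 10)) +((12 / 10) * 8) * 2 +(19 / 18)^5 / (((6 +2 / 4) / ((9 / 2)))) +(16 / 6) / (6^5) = 21.11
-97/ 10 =-9.70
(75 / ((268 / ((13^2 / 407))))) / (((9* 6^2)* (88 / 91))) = 384475 / 1036658304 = 0.00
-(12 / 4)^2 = -9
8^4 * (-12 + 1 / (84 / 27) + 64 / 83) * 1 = -25957376 / 581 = -44677.07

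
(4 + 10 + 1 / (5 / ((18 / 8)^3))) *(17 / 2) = 88553 / 640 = 138.36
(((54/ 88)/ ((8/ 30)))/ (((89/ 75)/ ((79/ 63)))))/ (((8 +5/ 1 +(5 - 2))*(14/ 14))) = 266625/ 1754368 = 0.15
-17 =-17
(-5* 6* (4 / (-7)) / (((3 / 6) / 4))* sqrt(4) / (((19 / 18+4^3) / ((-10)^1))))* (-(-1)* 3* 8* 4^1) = -33177600 / 8197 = -4047.53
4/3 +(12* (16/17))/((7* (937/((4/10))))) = 2231212/1672545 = 1.33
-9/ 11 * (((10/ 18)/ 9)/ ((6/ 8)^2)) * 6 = -160/ 297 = -0.54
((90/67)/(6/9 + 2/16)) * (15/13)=32400/16549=1.96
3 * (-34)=-102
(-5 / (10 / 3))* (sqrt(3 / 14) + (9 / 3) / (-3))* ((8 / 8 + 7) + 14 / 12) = 55 / 4 - 55* sqrt(42) / 56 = 7.38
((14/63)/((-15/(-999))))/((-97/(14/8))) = -259/970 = -0.27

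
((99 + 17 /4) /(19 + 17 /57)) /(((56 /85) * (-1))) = -57171 /7040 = -8.12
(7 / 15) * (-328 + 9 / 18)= -917 / 6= -152.83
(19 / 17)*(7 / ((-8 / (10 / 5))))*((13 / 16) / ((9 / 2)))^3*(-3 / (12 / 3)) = 292201 / 33841152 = 0.01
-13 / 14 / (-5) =13 / 70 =0.19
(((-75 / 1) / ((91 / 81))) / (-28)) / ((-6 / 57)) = -115425 / 5096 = -22.65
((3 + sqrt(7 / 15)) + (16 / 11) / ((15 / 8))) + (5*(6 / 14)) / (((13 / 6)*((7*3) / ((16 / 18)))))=sqrt(105) / 15 + 401251 / 105105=4.50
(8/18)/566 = 0.00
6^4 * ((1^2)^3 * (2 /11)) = 2592 /11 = 235.64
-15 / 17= -0.88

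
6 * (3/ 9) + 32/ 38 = 54/ 19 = 2.84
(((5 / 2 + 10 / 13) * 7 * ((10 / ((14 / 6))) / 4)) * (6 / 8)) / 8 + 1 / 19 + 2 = 4.35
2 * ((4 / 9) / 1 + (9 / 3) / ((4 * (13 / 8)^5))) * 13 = 3412712 / 257049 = 13.28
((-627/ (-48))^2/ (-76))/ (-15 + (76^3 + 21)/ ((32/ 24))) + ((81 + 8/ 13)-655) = -228454488221/ 398431488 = -573.38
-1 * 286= -286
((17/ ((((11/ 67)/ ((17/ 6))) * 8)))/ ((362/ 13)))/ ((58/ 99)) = 755157/ 335936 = 2.25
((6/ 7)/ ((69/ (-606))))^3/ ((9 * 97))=-197817792/ 404808257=-0.49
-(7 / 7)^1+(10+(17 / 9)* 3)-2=38 / 3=12.67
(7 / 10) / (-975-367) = -7 / 13420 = -0.00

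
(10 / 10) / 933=1 / 933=0.00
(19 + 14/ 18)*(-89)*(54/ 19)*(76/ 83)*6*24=-54749952/ 83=-659637.98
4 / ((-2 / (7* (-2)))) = 28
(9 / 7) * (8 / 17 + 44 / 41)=9684 / 4879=1.98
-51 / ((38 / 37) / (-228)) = 11322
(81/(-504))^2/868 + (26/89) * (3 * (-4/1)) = -849271767/242262272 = -3.51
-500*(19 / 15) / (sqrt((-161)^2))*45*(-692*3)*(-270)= -15974820000 / 161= -99222484.47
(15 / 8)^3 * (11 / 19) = 37125 / 9728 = 3.82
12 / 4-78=-75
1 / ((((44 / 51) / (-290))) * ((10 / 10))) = -7395 / 22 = -336.14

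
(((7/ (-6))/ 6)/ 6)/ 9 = -0.00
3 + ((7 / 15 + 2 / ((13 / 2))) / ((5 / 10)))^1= 887 / 195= 4.55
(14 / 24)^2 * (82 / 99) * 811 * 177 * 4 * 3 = 96128641 / 198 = 485498.19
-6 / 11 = -0.55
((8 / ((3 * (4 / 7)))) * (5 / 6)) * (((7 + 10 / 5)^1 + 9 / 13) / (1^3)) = 490 / 13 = 37.69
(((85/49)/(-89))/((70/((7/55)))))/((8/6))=-51/1918840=-0.00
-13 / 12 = -1.08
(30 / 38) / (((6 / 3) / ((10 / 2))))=75 / 38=1.97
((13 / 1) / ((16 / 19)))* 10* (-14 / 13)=-166.25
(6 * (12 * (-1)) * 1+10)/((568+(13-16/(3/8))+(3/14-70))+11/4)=-5208/39589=-0.13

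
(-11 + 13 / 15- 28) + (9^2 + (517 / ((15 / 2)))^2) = 1078801 / 225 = 4794.67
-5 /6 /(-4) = 5 /24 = 0.21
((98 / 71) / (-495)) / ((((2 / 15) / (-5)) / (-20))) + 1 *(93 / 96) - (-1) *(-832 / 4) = -209.12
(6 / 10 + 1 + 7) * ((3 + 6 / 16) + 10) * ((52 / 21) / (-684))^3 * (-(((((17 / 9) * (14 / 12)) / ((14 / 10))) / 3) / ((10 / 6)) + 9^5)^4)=1045001177622202319537484180143117 / 15750024946205639040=66349176029334.17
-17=-17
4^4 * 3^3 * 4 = 27648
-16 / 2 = -8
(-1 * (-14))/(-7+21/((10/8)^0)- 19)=-14/5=-2.80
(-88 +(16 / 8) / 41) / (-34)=1803 / 697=2.59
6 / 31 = 0.19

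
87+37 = 124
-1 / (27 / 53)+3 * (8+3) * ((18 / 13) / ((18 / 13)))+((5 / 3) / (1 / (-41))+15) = -602 / 27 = -22.30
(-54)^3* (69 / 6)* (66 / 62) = -59757588 / 31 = -1927664.13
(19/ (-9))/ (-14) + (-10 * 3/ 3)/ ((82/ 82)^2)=-1241/ 126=-9.85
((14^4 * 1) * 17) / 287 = 93296 / 41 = 2275.51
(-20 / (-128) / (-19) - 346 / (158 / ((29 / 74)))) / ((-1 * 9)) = 171087 / 1777184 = 0.10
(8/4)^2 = 4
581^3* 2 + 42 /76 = 14905343537 /38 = 392245882.55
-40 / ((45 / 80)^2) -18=-11698 / 81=-144.42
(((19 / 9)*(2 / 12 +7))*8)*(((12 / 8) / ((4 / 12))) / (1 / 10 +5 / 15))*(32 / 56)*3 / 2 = 98040 / 91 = 1077.36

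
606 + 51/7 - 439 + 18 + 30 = 1556/7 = 222.29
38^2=1444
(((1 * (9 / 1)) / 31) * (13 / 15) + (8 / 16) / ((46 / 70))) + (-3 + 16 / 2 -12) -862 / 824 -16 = -33831341 / 1468780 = -23.03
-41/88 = -0.47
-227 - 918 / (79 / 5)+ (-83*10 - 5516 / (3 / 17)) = -7672267 / 237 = -32372.43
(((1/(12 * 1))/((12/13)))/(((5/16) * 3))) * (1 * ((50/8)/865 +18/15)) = 54301/467100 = 0.12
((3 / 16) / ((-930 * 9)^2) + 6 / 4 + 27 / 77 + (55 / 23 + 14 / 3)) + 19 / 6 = 7990347515371 / 661710772800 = 12.08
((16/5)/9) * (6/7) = 32/105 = 0.30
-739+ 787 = 48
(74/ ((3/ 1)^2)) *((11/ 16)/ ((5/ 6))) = 407/ 60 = 6.78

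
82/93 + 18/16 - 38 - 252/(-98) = -174061/5208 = -33.42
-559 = -559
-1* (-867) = 867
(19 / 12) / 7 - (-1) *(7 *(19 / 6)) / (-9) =-1691 / 756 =-2.24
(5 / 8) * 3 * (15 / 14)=225 / 112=2.01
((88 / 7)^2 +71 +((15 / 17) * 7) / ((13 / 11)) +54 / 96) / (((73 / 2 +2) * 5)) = 40687509 / 33353320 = 1.22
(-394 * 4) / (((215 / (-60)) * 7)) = 18912 / 301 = 62.83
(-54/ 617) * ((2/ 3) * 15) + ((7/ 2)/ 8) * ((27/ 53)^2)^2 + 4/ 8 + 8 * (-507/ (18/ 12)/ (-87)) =208284614908913/ 6776850073584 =30.73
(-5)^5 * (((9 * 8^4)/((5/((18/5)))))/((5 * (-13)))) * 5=82944000/13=6380307.69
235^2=55225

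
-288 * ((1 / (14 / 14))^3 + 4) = -1440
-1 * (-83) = 83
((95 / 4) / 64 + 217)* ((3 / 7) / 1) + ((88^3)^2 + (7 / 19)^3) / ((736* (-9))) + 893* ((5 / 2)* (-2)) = -70113684.46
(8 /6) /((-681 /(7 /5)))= -28 /10215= -0.00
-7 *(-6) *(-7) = -294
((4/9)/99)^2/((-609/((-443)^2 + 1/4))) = -3139988/483473529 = -0.01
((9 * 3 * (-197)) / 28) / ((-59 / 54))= 143613 / 826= 173.87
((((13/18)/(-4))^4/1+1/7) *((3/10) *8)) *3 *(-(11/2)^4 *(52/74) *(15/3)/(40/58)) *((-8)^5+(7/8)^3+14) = 501206221247298280571/3167722930176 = 158222872.48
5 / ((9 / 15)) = 8.33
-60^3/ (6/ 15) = -540000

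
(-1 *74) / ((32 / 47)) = -1739 / 16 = -108.69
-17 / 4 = -4.25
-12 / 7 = -1.71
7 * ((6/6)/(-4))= -7/4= -1.75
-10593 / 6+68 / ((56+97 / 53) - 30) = -5201017 / 2950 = -1763.06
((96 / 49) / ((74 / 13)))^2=389376 / 3286969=0.12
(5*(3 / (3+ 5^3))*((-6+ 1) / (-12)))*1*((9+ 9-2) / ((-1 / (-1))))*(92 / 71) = 1.01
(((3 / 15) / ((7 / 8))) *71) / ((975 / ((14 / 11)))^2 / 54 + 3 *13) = 0.00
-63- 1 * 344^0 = -64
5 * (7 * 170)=5950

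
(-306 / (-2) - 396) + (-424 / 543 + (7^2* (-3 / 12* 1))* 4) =-158980 / 543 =-292.78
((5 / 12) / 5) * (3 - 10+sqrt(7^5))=-7 / 12+49 * sqrt(7) / 12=10.22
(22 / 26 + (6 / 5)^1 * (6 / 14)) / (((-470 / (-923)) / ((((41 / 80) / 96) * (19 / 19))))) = 1801909 / 126336000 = 0.01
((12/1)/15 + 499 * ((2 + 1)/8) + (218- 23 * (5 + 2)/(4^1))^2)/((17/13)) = 1944371/80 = 24304.64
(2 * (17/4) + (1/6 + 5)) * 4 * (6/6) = 164/3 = 54.67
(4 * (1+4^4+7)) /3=352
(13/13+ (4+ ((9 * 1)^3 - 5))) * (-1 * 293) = -213597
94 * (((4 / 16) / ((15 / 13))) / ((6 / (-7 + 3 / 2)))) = -6721 / 360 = -18.67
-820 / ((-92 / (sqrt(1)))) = 205 / 23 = 8.91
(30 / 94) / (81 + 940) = 15 / 47987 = 0.00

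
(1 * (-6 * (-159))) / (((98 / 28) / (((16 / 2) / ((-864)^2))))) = 53 / 18144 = 0.00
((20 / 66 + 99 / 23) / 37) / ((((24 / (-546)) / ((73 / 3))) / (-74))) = 23230571 / 4554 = 5101.14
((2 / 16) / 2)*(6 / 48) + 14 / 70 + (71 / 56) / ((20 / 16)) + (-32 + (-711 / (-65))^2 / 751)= -87048184759 / 2842985600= -30.62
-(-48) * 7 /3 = 112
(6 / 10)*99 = 297 / 5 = 59.40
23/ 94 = 0.24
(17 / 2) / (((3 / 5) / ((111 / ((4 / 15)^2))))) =707625 / 32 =22113.28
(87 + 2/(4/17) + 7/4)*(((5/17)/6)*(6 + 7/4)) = 60295/1632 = 36.95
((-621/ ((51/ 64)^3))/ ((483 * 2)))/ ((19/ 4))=-524288/ 1960287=-0.27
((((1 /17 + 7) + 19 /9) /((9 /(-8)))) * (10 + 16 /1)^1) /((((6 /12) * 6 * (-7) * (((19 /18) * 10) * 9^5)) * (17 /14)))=583648 /43772137965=0.00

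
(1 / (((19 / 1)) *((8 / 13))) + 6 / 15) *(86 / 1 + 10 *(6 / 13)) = 11439 / 260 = 44.00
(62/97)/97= 62/9409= 0.01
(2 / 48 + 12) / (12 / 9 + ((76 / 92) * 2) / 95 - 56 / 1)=-0.22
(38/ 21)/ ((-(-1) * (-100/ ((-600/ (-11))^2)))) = -45600/ 847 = -53.84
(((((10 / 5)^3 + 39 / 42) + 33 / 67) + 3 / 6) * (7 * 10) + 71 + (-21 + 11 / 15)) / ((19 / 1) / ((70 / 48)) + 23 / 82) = 55.99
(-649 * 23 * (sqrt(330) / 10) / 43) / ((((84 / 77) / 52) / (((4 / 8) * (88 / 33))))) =-4269122 * sqrt(330) / 1935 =-40078.79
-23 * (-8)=184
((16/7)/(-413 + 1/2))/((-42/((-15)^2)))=0.03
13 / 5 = 2.60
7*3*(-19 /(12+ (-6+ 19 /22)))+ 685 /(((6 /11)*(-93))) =-6035909 /84258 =-71.64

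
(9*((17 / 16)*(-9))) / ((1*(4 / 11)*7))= -15147 / 448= -33.81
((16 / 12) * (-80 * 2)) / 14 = -320 / 21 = -15.24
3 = 3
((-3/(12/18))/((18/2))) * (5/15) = -1/6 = -0.17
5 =5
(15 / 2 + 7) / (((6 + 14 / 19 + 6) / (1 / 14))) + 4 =27655 / 6776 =4.08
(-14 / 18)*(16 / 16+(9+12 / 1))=-154 / 9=-17.11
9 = 9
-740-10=-750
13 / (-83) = -13 / 83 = -0.16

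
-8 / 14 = -4 / 7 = -0.57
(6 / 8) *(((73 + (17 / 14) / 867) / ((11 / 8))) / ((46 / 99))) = 85.70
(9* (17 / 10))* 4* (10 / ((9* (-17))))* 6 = -24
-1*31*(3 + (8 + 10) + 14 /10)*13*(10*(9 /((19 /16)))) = -12999168 /19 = -684166.74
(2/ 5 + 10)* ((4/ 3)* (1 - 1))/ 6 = 0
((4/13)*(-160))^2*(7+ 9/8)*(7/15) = 358400/39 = 9189.74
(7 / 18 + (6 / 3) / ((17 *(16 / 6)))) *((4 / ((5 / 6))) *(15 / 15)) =106 / 51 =2.08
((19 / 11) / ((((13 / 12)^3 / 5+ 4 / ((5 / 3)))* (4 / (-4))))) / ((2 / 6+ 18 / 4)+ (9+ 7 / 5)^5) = -162000000 / 30289016825309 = -0.00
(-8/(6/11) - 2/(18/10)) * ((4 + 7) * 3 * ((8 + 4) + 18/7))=-53108/7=-7586.86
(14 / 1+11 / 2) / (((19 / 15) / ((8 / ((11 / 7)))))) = 16380 / 209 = 78.37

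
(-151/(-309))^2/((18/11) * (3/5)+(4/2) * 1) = 1254055/15658884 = 0.08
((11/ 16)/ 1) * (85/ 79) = 935/ 1264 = 0.74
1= 1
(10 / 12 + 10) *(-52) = -1690 / 3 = -563.33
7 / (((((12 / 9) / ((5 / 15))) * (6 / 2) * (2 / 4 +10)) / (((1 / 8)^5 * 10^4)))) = 0.02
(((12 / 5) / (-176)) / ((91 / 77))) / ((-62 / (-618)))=-0.12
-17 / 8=-2.12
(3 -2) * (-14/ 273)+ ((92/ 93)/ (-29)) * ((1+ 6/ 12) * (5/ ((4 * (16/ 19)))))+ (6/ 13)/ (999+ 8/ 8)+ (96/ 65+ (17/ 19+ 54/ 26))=11516050607/ 2664636000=4.32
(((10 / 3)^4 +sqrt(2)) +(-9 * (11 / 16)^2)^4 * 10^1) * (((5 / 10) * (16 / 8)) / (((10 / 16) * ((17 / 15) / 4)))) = 96 * sqrt(2) / 17 +591070326867605 / 30802968576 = 19196.73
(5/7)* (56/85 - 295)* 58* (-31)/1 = 378018.17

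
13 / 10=1.30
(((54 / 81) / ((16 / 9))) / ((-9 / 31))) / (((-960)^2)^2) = -31 / 20384317440000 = -0.00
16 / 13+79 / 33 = 1555 / 429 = 3.62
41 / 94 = 0.44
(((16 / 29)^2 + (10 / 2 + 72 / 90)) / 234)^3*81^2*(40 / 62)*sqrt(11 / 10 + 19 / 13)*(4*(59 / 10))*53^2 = 75682307500045034733*sqrt(4810) / 658314018754388750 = 7973.22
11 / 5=2.20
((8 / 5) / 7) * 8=64 / 35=1.83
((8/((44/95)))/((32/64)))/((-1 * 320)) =-19/176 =-0.11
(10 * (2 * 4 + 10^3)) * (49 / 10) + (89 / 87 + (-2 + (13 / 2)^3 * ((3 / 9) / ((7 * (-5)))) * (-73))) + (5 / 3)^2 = 3623652107 / 73080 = 49584.73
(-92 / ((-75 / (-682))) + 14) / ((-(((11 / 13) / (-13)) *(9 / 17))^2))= 509230234526 / 735075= 692759.56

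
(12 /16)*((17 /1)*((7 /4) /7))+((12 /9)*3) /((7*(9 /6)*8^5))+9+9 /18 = 1091329 /86016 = 12.69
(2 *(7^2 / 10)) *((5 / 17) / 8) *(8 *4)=196 / 17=11.53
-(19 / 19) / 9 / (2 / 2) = -0.11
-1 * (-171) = 171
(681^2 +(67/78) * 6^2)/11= 6029295/143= 42162.90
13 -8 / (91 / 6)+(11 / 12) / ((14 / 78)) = 6399 / 364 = 17.58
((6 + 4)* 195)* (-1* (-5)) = 9750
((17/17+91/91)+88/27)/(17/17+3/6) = 3.51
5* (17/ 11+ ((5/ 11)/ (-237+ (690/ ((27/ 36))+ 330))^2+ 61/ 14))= 423994405/ 14366366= 29.51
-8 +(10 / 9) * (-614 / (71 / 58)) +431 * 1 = -85823 / 639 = -134.31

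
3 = 3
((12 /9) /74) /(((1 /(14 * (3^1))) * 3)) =28 /111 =0.25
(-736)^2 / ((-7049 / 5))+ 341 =-304771 / 7049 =-43.24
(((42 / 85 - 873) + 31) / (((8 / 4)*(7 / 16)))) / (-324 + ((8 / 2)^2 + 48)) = 143056 / 38675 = 3.70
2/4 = 1/2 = 0.50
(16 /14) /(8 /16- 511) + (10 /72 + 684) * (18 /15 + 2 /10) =957.79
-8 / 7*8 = -64 / 7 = -9.14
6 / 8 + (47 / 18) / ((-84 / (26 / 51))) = 14153 / 19278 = 0.73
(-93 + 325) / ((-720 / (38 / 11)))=-1.11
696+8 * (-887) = -6400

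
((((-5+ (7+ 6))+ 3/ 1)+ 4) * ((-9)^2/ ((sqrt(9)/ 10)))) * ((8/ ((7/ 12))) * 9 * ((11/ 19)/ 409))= 38491200/ 54397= 707.60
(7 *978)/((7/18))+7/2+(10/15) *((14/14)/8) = 211291/12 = 17607.58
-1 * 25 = -25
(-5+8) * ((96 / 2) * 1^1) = 144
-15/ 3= -5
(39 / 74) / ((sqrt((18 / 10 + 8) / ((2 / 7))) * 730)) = 0.00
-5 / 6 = -0.83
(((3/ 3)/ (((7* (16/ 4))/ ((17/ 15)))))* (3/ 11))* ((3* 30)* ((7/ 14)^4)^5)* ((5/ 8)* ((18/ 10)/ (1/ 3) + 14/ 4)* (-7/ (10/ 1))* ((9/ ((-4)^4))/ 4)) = -122553/ 3779571220480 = -0.00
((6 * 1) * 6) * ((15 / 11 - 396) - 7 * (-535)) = 1326744 / 11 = 120613.09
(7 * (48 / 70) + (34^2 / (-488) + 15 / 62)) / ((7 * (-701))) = -0.00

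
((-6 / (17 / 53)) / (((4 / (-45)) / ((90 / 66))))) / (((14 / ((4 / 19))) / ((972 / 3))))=34773300 / 24871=1398.15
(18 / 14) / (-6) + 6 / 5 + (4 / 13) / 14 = 131 / 130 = 1.01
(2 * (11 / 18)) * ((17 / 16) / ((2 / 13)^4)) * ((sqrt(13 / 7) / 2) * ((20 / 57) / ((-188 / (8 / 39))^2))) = 158015 * sqrt(91) / 2284565472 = 0.00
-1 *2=-2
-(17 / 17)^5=-1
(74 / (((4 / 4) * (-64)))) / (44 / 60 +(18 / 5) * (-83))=555 / 143072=0.00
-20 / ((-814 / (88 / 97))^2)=-320 / 12880921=-0.00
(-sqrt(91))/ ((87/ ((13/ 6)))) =-13 * sqrt(91)/ 522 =-0.24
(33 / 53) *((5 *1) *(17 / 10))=561 / 106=5.29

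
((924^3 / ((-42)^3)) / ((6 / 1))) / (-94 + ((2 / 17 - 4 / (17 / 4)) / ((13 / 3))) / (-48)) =9412832 / 498555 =18.88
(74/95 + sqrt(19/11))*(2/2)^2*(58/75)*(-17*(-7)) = 510748/7125 + 6902*sqrt(209)/825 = 192.63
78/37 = 2.11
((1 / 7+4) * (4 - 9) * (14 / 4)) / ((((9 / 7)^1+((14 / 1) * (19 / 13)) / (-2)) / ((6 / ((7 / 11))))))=5655 / 74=76.42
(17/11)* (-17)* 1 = -26.27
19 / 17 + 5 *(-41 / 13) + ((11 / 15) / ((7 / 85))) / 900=-61156873 / 4176900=-14.64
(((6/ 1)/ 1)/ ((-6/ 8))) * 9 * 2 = -144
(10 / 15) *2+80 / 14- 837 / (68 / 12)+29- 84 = -69850 / 357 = -195.66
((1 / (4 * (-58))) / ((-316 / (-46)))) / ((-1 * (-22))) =-23 / 806432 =-0.00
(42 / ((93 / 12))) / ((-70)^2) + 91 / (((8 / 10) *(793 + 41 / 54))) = 67160481 / 465063550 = 0.14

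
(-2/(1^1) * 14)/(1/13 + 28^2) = -364/10193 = -0.04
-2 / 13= -0.15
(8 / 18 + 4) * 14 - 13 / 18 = 123 / 2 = 61.50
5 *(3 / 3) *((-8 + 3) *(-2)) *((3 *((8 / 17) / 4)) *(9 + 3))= 3600 / 17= 211.76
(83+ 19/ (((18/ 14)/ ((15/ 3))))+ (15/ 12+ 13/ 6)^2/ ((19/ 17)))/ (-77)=-457825/ 210672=-2.17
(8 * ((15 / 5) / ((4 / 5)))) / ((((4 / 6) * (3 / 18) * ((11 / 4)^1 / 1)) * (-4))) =-270 / 11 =-24.55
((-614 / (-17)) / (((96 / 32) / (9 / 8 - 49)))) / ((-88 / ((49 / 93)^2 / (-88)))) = -282311981 / 13663482624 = -0.02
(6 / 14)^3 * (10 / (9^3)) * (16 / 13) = 160 / 120393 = 0.00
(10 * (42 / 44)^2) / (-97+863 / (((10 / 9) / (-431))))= -11025 / 405174187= -0.00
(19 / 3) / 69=19 / 207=0.09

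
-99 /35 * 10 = -198 /7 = -28.29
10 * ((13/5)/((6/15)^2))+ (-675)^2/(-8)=-454325/8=-56790.62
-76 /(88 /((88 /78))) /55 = -38 /2145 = -0.02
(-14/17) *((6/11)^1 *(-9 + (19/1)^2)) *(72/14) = -13824/17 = -813.18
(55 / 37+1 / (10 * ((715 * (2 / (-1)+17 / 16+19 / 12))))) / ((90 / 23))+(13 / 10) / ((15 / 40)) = 1419577849 / 369047250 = 3.85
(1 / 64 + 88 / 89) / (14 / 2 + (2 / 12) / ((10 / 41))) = 85815 / 656464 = 0.13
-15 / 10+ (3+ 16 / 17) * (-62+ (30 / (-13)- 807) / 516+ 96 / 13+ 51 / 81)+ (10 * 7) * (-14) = -1232049445 / 1026324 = -1200.45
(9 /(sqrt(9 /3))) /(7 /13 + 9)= 39 * sqrt(3) /124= 0.54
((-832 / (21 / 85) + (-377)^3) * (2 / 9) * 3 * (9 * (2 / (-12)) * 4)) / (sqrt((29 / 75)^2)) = 112530601300 / 203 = 554337937.44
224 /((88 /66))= 168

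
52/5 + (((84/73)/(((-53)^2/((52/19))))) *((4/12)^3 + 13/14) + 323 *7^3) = 266106367583/2401695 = 110799.40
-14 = -14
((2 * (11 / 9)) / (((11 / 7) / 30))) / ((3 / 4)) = 560 / 9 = 62.22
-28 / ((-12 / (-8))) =-56 / 3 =-18.67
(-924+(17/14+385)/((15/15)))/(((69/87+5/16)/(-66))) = 38428016/1197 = 32103.61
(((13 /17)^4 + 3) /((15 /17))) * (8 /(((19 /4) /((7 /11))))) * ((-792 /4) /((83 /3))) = -1125427968 /38739005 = -29.05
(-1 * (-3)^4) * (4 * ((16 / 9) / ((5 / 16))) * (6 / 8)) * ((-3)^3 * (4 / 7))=746496 / 35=21328.46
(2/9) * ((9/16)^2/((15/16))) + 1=43/40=1.08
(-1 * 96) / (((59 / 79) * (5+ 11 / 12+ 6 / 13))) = -1183104 / 58705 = -20.15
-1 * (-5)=5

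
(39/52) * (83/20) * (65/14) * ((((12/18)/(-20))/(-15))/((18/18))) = 1079/33600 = 0.03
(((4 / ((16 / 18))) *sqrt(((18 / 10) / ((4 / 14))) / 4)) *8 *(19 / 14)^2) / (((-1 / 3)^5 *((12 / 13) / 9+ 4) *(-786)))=6.27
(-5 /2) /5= -1 /2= -0.50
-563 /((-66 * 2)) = 563 /132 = 4.27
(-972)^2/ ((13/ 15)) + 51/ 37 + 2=524356745/ 481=1090138.76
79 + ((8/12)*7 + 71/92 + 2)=23857/276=86.44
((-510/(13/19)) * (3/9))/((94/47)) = -1615/13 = -124.23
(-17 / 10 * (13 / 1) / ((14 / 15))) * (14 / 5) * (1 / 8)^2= -663 / 640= -1.04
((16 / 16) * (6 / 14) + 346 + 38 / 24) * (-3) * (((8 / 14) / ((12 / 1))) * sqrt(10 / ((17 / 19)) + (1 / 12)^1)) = -29233 * sqrt(117147) / 59976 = -166.83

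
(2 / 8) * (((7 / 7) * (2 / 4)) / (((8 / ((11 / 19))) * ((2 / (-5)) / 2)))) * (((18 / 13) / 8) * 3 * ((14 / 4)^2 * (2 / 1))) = -72765 / 126464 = -0.58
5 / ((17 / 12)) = 60 / 17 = 3.53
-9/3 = -3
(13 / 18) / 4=13 / 72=0.18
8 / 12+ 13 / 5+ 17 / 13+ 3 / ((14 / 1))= 13073 / 2730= 4.79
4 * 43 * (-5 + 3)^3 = -1376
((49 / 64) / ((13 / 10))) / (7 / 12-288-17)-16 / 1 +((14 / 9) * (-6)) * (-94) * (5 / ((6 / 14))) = 34942779497 / 3419208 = 10219.55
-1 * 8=-8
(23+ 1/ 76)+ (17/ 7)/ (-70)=427859/ 18620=22.98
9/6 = 3/2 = 1.50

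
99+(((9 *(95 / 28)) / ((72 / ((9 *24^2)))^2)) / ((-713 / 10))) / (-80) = 632619 / 4991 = 126.75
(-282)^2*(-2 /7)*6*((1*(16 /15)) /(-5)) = 5089536 /175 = 29083.06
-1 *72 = -72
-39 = -39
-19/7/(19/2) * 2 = -4/7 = -0.57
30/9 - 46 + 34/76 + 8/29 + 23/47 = -6441217/155382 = -41.45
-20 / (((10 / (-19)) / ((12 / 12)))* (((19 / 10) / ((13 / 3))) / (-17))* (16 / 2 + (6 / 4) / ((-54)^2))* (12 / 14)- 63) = 668304 / 2102047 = 0.32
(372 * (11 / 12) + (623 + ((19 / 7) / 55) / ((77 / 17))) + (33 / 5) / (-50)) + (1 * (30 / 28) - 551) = 306788934 / 741125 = 413.95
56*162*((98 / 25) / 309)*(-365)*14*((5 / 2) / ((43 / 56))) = -8480408832 / 4429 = -1914745.73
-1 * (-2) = 2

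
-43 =-43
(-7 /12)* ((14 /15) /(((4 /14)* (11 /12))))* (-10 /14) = 49 /33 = 1.48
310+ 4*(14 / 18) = 2818 / 9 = 313.11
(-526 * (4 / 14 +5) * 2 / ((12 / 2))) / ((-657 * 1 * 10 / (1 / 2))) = 9731 / 137970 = 0.07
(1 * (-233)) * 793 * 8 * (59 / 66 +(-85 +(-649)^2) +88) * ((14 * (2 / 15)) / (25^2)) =-575286887300944 / 309375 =-1859513171.07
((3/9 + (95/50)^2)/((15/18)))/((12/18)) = 3549/500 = 7.10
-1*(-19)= 19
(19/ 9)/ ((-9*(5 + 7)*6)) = -19/ 5832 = -0.00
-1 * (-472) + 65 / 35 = 3317 / 7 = 473.86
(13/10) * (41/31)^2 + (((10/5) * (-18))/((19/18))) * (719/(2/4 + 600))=-8456165033/219290590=-38.56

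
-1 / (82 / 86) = -43 / 41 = -1.05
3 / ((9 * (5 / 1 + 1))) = 1 / 18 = 0.06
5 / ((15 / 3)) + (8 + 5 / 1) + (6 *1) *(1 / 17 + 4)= 38.35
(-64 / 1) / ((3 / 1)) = -64 / 3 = -21.33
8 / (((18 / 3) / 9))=12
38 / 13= 2.92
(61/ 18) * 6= 61/ 3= 20.33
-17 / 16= -1.06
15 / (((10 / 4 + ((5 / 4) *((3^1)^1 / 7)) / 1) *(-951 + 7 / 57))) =-1197 / 230350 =-0.01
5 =5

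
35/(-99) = -35/99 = -0.35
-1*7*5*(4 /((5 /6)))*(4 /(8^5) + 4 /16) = -43029 /1024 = -42.02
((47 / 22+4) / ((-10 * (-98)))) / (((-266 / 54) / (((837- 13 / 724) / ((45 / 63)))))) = -88351155 / 59315872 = -1.49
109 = 109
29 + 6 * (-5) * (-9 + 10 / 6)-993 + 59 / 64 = -47557 / 64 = -743.08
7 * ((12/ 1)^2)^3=20901888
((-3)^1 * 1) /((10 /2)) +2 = 7 /5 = 1.40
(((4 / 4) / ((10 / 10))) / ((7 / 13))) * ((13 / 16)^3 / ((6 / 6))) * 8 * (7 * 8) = 28561 / 64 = 446.27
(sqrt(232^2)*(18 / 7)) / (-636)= -348 / 371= -0.94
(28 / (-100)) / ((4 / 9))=-63 / 100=-0.63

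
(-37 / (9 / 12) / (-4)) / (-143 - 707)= -37 / 2550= -0.01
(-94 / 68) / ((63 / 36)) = -94 / 119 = -0.79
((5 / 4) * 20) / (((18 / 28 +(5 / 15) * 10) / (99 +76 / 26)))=1391250 / 2171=640.83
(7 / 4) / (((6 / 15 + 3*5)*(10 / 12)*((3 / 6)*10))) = 3 / 110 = 0.03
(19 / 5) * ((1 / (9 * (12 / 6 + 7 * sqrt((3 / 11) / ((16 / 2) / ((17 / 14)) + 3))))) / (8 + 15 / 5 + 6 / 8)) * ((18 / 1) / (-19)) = -28688 / 1098155 + 56 * sqrt(91443) / 1098155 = -0.01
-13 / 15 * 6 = -26 / 5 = -5.20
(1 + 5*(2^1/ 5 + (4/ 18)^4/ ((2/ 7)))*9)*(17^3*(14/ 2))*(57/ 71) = 9233605199/ 17253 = 535188.38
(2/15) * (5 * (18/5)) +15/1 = 87/5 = 17.40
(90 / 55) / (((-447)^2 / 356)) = 712 / 244211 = 0.00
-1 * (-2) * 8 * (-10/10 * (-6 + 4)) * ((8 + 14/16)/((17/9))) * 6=15336/17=902.12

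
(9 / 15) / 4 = 3 / 20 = 0.15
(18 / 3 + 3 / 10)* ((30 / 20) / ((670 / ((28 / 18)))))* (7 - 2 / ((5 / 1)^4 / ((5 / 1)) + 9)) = 17199 / 112225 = 0.15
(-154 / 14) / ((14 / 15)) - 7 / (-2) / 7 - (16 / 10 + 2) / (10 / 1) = -2038 / 175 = -11.65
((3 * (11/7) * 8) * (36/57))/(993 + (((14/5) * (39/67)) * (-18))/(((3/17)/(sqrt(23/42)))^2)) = 1061280/21257789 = 0.05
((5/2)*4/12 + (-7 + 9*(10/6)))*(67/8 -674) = -5879.69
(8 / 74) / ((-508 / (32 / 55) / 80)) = -512 / 51689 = -0.01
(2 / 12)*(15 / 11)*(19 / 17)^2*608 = 548720 / 3179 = 172.61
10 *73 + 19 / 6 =4399 / 6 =733.17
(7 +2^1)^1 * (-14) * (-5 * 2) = 1260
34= 34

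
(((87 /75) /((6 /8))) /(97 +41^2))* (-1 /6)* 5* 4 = -0.00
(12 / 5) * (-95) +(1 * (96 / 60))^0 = -227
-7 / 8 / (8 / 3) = -21 / 64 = -0.33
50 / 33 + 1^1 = 83 / 33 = 2.52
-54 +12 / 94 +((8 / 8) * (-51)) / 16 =-42909 / 752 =-57.06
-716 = -716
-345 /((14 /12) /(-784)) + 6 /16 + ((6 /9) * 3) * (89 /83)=153943433 /664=231842.52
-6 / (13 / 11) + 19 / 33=-1931 / 429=-4.50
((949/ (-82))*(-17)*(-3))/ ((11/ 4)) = -96798/ 451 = -214.63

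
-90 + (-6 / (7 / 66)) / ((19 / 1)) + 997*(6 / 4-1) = 107869 / 266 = 405.52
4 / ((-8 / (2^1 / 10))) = -1 / 10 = -0.10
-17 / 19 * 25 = -425 / 19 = -22.37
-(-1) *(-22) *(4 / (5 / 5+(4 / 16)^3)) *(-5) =5632 / 13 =433.23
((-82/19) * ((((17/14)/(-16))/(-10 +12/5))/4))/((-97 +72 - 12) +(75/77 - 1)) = 38335/131739008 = 0.00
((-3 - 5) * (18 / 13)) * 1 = -144 / 13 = -11.08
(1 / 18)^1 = 1 / 18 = 0.06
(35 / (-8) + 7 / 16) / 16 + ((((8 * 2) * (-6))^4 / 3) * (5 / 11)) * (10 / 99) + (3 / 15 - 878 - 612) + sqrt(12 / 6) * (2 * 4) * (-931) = 201095813661 / 154880 - 7448 * sqrt(2) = 1287864.49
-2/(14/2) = -2/7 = -0.29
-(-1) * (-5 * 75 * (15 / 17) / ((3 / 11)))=-20625 / 17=-1213.24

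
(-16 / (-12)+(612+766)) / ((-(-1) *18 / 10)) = 20690 / 27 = 766.30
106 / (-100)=-53 / 50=-1.06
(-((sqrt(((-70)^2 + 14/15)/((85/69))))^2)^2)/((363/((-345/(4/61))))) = 1002751821766163/4371125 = 229403602.45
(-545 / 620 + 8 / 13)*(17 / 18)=-7225 / 29016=-0.25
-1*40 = -40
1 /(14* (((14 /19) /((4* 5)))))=95 /49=1.94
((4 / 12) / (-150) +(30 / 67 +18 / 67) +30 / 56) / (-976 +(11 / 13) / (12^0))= -6858631 / 5350961700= -0.00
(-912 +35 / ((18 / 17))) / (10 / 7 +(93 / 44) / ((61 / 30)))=-74311237 / 208665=-356.13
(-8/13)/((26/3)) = -12/169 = -0.07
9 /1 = 9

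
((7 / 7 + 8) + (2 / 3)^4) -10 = -65 / 81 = -0.80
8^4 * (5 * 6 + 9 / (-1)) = 86016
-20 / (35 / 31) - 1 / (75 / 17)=-17.94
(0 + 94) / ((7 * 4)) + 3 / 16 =397 / 112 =3.54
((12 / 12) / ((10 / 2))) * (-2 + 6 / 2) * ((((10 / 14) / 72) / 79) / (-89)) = -1 / 3543624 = -0.00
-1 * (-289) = 289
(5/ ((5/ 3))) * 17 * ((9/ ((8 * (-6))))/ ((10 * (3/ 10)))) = -51/ 16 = -3.19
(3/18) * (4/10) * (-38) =-38/15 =-2.53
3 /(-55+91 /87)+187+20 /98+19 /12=260456695 /1380036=188.73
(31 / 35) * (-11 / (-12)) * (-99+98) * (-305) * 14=3466.83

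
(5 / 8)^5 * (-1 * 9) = -28125 / 32768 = -0.86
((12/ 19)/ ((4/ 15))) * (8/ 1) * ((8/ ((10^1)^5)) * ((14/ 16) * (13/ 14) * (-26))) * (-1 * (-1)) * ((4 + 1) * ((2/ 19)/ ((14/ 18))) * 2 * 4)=-54756/ 315875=-0.17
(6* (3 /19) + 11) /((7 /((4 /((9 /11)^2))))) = 10.20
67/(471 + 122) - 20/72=-1759/10674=-0.16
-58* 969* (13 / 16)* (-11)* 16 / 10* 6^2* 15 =433991844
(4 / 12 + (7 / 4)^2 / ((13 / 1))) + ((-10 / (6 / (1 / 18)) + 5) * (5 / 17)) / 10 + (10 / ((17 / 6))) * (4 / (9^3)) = 629495 / 859248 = 0.73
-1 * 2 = -2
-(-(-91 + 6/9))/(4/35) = -9485/12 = -790.42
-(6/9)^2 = -4/9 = -0.44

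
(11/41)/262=11/10742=0.00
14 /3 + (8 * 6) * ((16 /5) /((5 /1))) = 2654 /75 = 35.39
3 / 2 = 1.50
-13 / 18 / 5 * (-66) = 143 / 15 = 9.53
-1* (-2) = 2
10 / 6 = 5 / 3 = 1.67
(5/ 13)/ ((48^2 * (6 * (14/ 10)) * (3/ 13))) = 25/ 290304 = 0.00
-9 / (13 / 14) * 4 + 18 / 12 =-969 / 26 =-37.27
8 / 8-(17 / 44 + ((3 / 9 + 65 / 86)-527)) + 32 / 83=248231531 / 471108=526.91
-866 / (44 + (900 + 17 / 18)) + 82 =1379150 / 17009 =81.08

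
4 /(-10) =-2 /5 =-0.40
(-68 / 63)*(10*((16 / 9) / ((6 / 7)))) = -5440 / 243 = -22.39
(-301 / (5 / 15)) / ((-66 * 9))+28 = 5845 / 198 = 29.52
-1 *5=-5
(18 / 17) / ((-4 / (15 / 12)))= -45 / 136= -0.33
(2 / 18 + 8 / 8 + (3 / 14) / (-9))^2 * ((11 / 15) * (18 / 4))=206459 / 52920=3.90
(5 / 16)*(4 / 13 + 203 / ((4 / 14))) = 92405 / 416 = 222.13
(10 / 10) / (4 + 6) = 0.10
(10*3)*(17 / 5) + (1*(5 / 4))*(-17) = 323 / 4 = 80.75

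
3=3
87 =87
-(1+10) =-11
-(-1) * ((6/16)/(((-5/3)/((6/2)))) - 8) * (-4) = 347/10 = 34.70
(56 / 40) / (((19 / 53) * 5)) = 371 / 475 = 0.78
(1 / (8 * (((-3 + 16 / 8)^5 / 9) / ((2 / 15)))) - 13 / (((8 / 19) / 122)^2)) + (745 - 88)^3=22600158163 / 80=282501977.04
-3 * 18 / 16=-27 / 8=-3.38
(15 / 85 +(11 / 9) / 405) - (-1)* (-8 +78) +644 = 44254132 / 61965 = 714.18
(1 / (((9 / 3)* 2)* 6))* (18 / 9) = 1 / 18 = 0.06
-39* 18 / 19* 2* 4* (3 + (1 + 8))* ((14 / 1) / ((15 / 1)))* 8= -2515968 / 95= -26483.87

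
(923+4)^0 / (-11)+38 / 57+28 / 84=0.91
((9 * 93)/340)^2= 700569/115600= 6.06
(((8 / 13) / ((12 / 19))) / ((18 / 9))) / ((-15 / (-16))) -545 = -318521 / 585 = -544.48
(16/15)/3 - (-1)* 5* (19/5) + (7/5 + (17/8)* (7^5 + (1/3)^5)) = 173675207/4860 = 35735.64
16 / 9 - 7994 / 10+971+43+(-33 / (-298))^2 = 864733553 / 3996180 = 216.39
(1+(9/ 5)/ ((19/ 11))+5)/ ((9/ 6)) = 446/ 95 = 4.69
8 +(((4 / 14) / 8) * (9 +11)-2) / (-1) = 9.29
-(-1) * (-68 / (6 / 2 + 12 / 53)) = -3604 / 171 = -21.08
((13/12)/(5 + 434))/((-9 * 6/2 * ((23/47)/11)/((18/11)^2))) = -611/111067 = -0.01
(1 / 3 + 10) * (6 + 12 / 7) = 558 / 7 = 79.71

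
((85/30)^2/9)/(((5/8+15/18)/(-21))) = -578/45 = -12.84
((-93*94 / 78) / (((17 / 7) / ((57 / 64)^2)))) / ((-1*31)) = 1068921 / 905216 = 1.18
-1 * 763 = -763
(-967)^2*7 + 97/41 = 268370640/41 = 6545625.37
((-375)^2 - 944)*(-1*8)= -1117448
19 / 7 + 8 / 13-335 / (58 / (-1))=48059 / 5278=9.11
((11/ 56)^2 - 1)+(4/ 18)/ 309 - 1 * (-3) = 17785205/ 8721216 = 2.04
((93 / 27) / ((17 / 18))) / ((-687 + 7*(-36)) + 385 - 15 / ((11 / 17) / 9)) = -682 / 142613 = -0.00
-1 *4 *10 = -40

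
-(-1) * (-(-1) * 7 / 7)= 1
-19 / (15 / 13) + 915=13478 / 15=898.53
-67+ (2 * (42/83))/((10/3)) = -27679/415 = -66.70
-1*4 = -4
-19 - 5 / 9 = -176 / 9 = -19.56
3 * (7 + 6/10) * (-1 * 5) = -114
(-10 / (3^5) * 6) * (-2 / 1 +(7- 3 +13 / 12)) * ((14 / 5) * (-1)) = 518 / 243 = 2.13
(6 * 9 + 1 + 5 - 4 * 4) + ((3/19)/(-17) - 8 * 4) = 3873/323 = 11.99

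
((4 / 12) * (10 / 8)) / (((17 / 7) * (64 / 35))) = 0.09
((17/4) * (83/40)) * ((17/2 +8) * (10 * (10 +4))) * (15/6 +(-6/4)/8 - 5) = -14015463/256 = -54747.90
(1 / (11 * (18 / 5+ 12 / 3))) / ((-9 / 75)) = -125 / 1254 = -0.10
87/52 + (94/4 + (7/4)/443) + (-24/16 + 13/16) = 2256563/92144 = 24.49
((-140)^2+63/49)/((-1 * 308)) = -137209/2156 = -63.64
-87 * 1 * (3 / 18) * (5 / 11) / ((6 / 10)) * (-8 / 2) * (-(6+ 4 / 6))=-29000 / 99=-292.93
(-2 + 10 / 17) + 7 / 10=-121 / 170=-0.71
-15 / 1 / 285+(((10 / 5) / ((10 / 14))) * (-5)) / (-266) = 0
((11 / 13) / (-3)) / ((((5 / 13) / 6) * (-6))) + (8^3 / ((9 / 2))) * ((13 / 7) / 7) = 68177 / 2205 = 30.92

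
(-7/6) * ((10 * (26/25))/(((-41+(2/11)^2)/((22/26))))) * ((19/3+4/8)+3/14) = 393976/223065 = 1.77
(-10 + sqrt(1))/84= -3/28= -0.11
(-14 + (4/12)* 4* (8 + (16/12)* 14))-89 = -607/9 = -67.44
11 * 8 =88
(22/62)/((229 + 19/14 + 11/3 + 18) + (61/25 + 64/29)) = 0.00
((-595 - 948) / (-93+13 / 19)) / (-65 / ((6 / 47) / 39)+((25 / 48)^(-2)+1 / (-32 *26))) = -401180000 / 476533352751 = -0.00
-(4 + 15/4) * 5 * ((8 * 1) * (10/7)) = -3100/7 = -442.86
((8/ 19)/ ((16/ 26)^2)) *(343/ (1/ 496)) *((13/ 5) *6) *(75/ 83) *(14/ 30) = 1244323.96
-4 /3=-1.33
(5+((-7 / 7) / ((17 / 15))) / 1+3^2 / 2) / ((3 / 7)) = 2051 / 102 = 20.11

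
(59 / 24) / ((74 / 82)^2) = 99179 / 32856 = 3.02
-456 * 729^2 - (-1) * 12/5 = -1211685468/5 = -242337093.60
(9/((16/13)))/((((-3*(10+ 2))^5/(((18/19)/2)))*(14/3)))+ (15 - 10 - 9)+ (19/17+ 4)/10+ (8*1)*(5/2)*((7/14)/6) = -163972990033/90017464320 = -1.82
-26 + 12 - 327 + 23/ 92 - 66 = -1627/ 4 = -406.75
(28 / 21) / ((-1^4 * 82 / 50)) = -0.81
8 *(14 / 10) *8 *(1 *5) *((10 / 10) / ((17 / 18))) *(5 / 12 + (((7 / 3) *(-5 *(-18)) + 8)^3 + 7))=4914410038.59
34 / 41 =0.83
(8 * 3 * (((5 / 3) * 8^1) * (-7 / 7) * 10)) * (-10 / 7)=32000 / 7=4571.43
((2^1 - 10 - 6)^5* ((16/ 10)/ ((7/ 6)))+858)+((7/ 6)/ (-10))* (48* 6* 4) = -3684318/ 5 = -736863.60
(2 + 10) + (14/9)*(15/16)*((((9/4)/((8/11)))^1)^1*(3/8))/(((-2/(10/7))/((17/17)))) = 22101/2048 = 10.79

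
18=18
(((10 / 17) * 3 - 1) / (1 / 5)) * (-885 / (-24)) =19175 / 136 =140.99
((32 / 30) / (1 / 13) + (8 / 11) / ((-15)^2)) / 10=17164 / 12375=1.39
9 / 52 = 0.17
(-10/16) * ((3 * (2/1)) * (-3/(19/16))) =180/19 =9.47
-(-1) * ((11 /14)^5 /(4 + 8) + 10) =10.02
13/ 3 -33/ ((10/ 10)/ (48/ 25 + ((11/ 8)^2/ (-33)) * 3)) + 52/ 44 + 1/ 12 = -2750333/ 52800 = -52.09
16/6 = 2.67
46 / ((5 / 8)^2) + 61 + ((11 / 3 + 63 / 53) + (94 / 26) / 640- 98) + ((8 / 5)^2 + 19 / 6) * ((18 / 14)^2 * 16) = 15368146657 / 64821120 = 237.09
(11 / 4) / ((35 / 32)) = 88 / 35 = 2.51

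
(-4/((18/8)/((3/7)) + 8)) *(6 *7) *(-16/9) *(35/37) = 125440/5883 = 21.32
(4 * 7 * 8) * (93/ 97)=20832/ 97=214.76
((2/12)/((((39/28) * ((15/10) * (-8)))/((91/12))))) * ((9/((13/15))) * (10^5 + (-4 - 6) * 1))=-4082925/52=-78517.79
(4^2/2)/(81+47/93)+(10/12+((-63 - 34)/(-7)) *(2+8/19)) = 52141543/1512210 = 34.48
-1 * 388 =-388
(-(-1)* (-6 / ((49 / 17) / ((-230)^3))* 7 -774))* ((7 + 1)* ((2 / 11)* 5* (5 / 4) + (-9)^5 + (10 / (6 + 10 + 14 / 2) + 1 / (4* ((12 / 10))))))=-148317279627484262 / 1771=-83747758118285.86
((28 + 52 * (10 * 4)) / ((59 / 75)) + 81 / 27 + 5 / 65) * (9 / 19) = 18518940 / 14573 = 1270.77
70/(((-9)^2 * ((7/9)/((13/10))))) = 1.44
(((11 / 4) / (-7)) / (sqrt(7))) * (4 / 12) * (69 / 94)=-253 * sqrt(7) / 18424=-0.04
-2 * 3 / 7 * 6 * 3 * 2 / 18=-12 / 7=-1.71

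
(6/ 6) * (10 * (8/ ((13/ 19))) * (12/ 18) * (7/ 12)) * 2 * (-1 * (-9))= 10640/ 13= 818.46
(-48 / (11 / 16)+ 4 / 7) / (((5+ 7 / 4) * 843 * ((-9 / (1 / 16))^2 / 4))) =-1333 / 567841428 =-0.00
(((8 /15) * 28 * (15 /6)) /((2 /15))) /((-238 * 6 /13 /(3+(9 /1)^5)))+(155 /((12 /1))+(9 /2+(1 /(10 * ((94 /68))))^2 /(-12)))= -423900018622 /2816475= -150507.29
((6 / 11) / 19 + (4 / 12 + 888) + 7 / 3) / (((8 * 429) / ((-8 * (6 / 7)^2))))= -2233864 / 1464463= -1.53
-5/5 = -1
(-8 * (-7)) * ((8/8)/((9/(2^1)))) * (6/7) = 32/3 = 10.67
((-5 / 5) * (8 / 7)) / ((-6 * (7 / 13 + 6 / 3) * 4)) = 13 / 693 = 0.02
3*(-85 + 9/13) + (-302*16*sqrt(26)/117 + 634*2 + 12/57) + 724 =429604/247 - 4832*sqrt(26)/117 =1528.70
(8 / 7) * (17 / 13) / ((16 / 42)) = 51 / 13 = 3.92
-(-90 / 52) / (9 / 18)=45 / 13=3.46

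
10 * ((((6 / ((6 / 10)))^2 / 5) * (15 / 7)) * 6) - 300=15900 / 7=2271.43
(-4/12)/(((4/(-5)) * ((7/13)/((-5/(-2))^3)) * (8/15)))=40625/1792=22.67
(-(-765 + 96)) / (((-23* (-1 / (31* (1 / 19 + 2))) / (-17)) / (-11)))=151249527 / 437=346108.76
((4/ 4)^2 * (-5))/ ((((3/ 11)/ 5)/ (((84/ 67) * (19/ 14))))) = -10450/ 67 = -155.97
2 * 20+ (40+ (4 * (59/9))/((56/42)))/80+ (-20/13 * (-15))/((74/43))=6251699/115440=54.16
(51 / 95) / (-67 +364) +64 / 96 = 6287 / 9405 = 0.67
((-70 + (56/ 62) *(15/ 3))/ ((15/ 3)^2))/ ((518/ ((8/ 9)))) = -232/ 51615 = -0.00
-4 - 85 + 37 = -52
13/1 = 13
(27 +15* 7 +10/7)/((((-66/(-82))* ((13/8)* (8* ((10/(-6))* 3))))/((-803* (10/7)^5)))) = 12185.15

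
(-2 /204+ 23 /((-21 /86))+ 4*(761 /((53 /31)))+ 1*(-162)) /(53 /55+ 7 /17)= 3172442075 /2862636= 1108.22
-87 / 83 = -1.05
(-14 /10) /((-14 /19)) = 19 /10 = 1.90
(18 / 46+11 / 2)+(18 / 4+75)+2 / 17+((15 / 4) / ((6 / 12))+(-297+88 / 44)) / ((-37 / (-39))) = -6294059 / 28934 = -217.53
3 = 3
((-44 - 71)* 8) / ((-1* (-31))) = -920 / 31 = -29.68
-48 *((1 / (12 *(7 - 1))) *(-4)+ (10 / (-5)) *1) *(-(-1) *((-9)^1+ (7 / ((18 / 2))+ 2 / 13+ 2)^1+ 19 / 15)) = -831464 / 1755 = -473.77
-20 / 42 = -10 / 21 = -0.48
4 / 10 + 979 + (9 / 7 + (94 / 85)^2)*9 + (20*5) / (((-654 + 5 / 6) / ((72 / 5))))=198158545112 / 198203425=999.77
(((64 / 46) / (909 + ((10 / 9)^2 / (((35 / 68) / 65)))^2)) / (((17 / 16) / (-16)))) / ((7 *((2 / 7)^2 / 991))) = -4567386507264 / 3169756258891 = -1.44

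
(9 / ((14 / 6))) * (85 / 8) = 2295 / 56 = 40.98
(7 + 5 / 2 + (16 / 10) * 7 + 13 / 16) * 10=1721 / 8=215.12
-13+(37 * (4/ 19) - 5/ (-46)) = -4459/ 874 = -5.10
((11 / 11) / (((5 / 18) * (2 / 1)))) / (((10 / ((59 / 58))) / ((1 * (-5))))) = -531 / 580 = -0.92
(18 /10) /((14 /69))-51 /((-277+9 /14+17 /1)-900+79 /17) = 57171167 /6412490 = 8.92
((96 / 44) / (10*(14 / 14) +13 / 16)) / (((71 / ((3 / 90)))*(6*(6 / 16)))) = 256 / 6080085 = 0.00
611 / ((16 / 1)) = 611 / 16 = 38.19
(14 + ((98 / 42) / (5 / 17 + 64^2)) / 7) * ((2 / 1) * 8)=224.00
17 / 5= 3.40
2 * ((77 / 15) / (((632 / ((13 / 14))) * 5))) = 143 / 47400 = 0.00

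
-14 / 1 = -14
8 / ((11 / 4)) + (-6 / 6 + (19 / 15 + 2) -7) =-301 / 165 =-1.82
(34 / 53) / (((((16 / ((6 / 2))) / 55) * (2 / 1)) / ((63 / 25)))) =35343 / 4240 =8.34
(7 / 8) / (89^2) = 7 / 63368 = 0.00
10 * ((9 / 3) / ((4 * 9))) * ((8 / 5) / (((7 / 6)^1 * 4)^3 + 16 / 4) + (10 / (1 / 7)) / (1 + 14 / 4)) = 249793 / 19251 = 12.98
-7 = -7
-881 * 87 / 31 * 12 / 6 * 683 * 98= -330986470.84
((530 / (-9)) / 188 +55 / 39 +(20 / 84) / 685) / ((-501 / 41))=-474534041 / 5284088082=-0.09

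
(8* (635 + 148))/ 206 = 3132/ 103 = 30.41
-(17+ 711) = -728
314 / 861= 0.36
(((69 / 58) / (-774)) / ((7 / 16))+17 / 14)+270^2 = 545446859 / 7482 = 72901.21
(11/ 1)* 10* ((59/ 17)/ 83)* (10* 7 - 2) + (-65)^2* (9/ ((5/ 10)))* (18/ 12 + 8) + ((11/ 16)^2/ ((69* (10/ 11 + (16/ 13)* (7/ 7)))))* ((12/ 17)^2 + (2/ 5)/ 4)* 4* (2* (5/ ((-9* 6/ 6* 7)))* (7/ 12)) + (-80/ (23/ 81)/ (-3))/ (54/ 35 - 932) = 41199821999882561907817/ 57001279548169728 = 722787.67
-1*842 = -842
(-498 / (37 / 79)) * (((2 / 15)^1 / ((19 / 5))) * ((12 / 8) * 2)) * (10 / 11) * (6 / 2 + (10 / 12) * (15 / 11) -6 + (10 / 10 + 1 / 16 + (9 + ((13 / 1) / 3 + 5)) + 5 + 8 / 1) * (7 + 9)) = -4470169180 / 85063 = -52551.28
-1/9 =-0.11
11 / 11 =1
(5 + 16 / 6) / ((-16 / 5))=-115 / 48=-2.40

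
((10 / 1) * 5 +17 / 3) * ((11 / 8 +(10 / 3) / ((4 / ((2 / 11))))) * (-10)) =-336505 / 396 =-849.76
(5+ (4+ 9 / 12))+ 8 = 71 / 4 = 17.75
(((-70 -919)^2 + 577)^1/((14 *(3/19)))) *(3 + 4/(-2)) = 1328233/3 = 442744.33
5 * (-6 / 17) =-30 / 17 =-1.76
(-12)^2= 144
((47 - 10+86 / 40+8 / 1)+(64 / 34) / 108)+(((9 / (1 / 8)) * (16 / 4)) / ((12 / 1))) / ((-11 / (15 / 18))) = 4579367 / 100980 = 45.35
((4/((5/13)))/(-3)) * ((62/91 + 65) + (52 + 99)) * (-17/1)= 12769.75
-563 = -563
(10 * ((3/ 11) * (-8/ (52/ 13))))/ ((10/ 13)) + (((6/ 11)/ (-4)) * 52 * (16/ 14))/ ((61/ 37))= -56394/ 4697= -12.01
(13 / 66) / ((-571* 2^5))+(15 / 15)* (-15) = -18089293 / 1205952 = -15.00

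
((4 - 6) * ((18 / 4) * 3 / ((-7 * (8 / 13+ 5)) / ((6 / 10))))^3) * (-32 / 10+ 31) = 0.49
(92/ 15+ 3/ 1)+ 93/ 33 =1972/ 165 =11.95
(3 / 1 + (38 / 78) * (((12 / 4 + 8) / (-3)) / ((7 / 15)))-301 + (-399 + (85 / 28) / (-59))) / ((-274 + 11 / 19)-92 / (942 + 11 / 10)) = 1155929065777 / 451102076100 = 2.56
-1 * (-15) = 15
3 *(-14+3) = -33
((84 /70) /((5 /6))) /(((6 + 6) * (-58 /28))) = -42 /725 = -0.06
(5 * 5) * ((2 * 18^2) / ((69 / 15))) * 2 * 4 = 28173.91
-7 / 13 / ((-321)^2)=-7 / 1339533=-0.00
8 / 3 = 2.67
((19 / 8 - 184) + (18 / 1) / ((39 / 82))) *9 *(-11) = 1480347 / 104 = 14234.11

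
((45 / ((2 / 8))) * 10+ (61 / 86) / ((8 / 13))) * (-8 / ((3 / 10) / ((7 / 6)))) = -43371755 / 774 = -56035.86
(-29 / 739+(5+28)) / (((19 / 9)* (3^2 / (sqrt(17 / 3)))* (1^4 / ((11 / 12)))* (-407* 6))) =-641* sqrt(51) / 2953044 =-0.00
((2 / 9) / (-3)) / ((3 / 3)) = -2 / 27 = -0.07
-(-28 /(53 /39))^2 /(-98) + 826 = 2332402 /2809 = 830.33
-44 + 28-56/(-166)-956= -80648/83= -971.66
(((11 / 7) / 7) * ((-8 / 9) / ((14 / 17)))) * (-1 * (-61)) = -45628 / 3087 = -14.78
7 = 7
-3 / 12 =-1 / 4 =-0.25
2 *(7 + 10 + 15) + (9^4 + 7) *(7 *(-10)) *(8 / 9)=-3677504 / 9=-408611.56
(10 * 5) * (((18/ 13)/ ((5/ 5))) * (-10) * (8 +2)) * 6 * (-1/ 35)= 108000/ 91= 1186.81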